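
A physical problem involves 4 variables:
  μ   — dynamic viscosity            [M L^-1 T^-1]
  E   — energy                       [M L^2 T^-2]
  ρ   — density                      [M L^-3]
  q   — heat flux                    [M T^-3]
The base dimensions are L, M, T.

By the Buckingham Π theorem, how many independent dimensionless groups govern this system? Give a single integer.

Exponent matrix [L,M,T] × [μ,E,ρ,q]:
  L: [-1  2 -3  0]
  M: [ 1  1  1  1]
  T: [-1 -2  0 -3]
RREF → pivots at {μ,E,ρ} ⇒ r = 3
n=4, r=3 ⇒ 1 dimensionless group

1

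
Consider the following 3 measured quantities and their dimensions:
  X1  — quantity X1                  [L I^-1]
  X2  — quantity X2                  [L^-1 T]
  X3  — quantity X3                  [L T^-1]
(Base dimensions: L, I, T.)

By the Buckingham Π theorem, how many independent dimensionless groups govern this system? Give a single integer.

Write exponents as rows L,I,T / cols X1,X2,X3:
  L: [ 1 -1  1]
  I: [-1  0  0]
  T: [ 0  1 -1]
Echelon form has 2 nonzero rows (pivots: X1,X2)
Π count = n − r = 3 − 2 = 1

1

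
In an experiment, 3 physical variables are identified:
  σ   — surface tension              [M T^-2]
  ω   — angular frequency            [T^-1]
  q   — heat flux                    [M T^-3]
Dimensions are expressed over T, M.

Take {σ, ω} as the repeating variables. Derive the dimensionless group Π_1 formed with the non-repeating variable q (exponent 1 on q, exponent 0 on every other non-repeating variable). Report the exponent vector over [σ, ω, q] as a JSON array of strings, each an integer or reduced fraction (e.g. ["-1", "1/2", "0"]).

["-1", "-1", "1"]

Write exponents as rows T,M / cols σ,ω,q:
  T: [-2 -1 -3]
  M: [ 1  0  1]
Row reduction gives pivot columns σ,ω; rank = 2
Pivot set = {σ,ω}, free = {q}
RREF:
  r0: [   1    0    1]
  r1: [   0    1    1]
Fix exponent of q at 1; solve each RREF row for its pivot's exponent:
  r0: exp(σ) + (1)·1 = 0 ⇒ exp(σ) = -1
  r1: exp(ω) + (1)·1 = 0 ⇒ exp(ω) = -1
Π_1 = σ^-1 · ω^-1 · q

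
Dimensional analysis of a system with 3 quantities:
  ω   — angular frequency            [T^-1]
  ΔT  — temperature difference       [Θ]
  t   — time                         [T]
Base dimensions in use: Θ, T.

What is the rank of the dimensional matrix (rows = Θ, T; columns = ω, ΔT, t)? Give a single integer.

2

Write exponents as rows Θ,T / cols ω,ΔT,t:
  Θ: [ 0  1  0]
  T: [-1  0  1]
Row reduction gives pivot columns ω,ΔT; rank = 2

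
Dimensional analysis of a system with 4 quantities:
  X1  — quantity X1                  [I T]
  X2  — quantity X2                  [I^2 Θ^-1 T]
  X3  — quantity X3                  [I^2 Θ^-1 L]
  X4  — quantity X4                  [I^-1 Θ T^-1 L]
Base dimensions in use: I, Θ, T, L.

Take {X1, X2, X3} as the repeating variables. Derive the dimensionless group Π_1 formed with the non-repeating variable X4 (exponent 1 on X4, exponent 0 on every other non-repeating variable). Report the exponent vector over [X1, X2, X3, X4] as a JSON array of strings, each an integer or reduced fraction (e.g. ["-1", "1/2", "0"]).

Dimensional matrix (I×Θ×T×L by X1×X2×X3×X4):
  I: [ 1  2  2 -1]
  Θ: [ 0 -1 -1  1]
  T: [ 1  1  0 -1]
  L: [ 0  0  1  1]
Row reduction gives pivot columns X1,X2,X3; rank = 3
Repeat: X1,X2,X3; free: X4
RREF:
  r0: [   1    0    0    1]
  r1: [   0    1    0   -2]
  r2: [   0    0    1    1]
  r3: [   0    0    0    0]
Fix exponent of X4 at 1; solve each RREF row for its pivot's exponent:
  r0: exp(X1) + (1)·1 = 0 ⇒ exp(X1) = -1
  r1: exp(X2) + (-2)·1 = 0 ⇒ exp(X2) = 2
  r2: exp(X3) + (1)·1 = 0 ⇒ exp(X3) = -1
Π_1 = X1^-1 · X2^2 · X3^-1 · X4

["-1", "2", "-1", "1"]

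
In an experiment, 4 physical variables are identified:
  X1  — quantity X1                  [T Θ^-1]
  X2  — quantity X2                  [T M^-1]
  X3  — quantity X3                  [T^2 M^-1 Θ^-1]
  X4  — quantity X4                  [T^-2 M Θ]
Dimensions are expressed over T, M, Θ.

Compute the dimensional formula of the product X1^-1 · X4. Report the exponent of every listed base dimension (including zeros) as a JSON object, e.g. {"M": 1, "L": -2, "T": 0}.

Exponent matrix [T,M,Θ] × [X1,X2,X3,X4]:
  T: [ 1  1  2 -2]
  M: [ 0 -1 -1  1]
  Θ: [-1  0 -1  1]
  [T]: (-1)·1+(1)·-2 = -3
  [M]: (-1)·0+(1)·1 = 1
  [Θ]: (-1)·-1+(1)·1 = 2
⇒ T^-3 M Θ^2

{"T": -3, "M": 1, "Θ": 2}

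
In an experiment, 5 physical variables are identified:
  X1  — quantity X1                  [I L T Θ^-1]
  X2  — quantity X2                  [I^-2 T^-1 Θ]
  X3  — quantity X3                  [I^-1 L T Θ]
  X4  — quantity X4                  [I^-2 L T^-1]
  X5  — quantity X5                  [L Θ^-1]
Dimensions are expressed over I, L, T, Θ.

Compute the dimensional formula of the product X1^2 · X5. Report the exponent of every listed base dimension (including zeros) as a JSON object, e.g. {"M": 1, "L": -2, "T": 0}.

Write exponents as rows I,L,T,Θ / cols X1,X2,X3,X4,X5:
  I: [ 1 -2 -1 -2  0]
  L: [ 1  0  1  1  1]
  T: [ 1 -1  1 -1  0]
  Θ: [-1  1  1  0 -1]
  [I]: (2)·1+(1)·0 = 2
  [L]: (2)·1+(1)·1 = 3
  [T]: (2)·1+(1)·0 = 2
  [Θ]: (2)·-1+(1)·-1 = -3
⇒ I^2 L^3 T^2 Θ^-3

{"I": 2, "L": 3, "T": 2, "Θ": -3}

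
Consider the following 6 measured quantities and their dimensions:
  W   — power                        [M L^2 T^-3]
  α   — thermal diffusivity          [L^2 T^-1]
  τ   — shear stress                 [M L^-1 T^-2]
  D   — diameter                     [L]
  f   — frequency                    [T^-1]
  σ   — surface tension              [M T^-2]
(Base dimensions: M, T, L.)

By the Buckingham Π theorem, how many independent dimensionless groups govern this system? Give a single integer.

Exponent matrix [M,T,L] × [W,α,τ,D,f,σ]:
  M: [ 1  0  1  0  0  1]
  T: [-3 -1 -2  0 -1 -2]
  L: [ 2  2 -1  1  0  0]
Row reduction gives pivot columns W,α,τ; rank = 3
Π count = n − r = 6 − 3 = 3

3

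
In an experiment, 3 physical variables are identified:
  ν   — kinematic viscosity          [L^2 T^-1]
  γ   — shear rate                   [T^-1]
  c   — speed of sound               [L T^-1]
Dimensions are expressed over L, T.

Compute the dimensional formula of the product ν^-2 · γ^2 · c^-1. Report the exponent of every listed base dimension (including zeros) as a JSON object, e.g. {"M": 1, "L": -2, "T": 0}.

Dimensional matrix (L×T by ν×γ×c):
  L: [ 2  0  1]
  T: [-1 -1 -1]
  [L]: (-2)·2+(2)·0+(-1)·1 = -5
  [T]: (-2)·-1+(2)·-1+(-1)·-1 = 1
⇒ L^-5 T

{"L": -5, "T": 1}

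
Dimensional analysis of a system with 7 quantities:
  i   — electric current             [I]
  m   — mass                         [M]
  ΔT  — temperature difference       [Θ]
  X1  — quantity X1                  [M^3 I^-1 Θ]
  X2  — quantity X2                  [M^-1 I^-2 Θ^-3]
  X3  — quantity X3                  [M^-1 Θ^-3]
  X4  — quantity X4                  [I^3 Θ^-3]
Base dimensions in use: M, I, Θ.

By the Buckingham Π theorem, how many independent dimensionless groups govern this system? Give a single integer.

Write exponents as rows M,I,Θ / cols i,m,ΔT,X1,X2,X3,X4:
  M: [ 0  1  0  3 -1 -1  0]
  I: [ 1  0  0 -1 -2  0  3]
  Θ: [ 0  0  1  1 -3 -3 -3]
Row reduction gives pivot columns i,m,ΔT; rank = 3
n=7, r=3 ⇒ 4 dimensionless groups

4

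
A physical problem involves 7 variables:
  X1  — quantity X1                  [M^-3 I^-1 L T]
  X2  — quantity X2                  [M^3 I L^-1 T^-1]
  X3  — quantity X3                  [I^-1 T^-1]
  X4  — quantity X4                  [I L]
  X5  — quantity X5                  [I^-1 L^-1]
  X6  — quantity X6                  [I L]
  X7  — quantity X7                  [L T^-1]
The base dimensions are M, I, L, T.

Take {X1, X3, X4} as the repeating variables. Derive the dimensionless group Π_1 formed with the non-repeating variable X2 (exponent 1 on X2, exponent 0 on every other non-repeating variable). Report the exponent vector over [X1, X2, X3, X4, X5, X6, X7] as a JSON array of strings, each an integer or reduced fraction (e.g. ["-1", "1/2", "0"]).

Dimensional matrix (M×I×L×T by X1×X2×X3×X4×X5×X6×X7):
  M: [-3  3  0  0  0  0  0]
  I: [-1  1 -1  1 -1  1  0]
  L: [ 1 -1  0  1 -1  1  1]
  T: [ 1 -1 -1  0  0  0 -1]
RREF → pivots at {X1,X3,X4} ⇒ r = 3
Pivot set = {X1,X3,X4}, free = {X2,X5,X6,X7}
RREF:
  r0: [   1   -1    0    0    0    0    0]
  r1: [   0    0    1    0    0    0    1]
  r2: [   0    0    0    1   -1    1    1]
  r3: [   0    0    0    0    0    0    0]
Fix exponent of X2 at 1, X5 at 0, X6 at 0, X7 at 0; solve each RREF row for its pivot's exponent:
  r0: exp(X1) + (-1)·1 = 0 ⇒ exp(X1) = 1
  r1: exp(X3) + (0)·1 = 0 ⇒ exp(X3) = 0
  r2: exp(X4) + (0)·1 = 0 ⇒ exp(X4) = 0
Π_1 = X1 · X2

["1", "1", "0", "0", "0", "0", "0"]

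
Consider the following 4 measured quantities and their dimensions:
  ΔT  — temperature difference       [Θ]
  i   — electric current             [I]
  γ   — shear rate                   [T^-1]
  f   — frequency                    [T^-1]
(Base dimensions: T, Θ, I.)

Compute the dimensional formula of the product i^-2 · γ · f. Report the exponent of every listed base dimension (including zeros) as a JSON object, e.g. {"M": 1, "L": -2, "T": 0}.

{"T": -2, "Θ": 0, "I": -2}

Exponent matrix [T,Θ,I] × [ΔT,i,γ,f]:
  T: [ 0  0 -1 -1]
  Θ: [ 1  0  0  0]
  I: [ 0  1  0  0]
  [T]: (-2)·0+(1)·-1+(1)·-1 = -2
  [Θ]: (-2)·0+(1)·0+(1)·0 = 0
  [I]: (-2)·1+(1)·0+(1)·0 = -2
⇒ T^-2 I^-2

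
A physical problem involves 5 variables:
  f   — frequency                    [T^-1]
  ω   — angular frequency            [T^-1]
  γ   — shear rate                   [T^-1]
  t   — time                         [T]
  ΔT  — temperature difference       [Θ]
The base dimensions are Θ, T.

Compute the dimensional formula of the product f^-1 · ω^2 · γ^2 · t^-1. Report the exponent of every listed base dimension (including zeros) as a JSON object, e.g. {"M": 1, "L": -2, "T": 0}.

Dimensional matrix (Θ×T by f×ω×γ×t×ΔT):
  Θ: [ 0  0  0  0  1]
  T: [-1 -1 -1  1  0]
  [Θ]: (-1)·0+(2)·0+(2)·0+(-1)·0 = 0
  [T]: (-1)·-1+(2)·-1+(2)·-1+(-1)·1 = -4
⇒ T^-4

{"Θ": 0, "T": -4}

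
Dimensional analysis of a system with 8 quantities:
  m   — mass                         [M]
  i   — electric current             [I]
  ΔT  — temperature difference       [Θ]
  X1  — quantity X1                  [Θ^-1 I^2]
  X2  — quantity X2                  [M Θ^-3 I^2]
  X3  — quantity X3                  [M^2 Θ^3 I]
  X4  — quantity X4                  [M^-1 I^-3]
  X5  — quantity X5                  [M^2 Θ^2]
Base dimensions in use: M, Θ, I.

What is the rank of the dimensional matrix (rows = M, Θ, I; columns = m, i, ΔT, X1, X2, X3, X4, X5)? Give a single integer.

3

Dimensional matrix (M×Θ×I by m×i×ΔT×X1×X2×X3×X4×X5):
  M: [ 1  0  0  0  1  2 -1  2]
  Θ: [ 0  0  1 -1 -3  3  0  2]
  I: [ 0  1  0  2  2  1 -3  0]
RREF → pivots at {m,i,ΔT} ⇒ r = 3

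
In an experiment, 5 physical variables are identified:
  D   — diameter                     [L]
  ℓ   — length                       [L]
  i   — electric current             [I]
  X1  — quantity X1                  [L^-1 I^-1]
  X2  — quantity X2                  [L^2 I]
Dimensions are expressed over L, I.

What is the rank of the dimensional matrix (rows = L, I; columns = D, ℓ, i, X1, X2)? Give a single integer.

2

Write exponents as rows L,I / cols D,ℓ,i,X1,X2:
  L: [ 1  1  0 -1  2]
  I: [ 0  0  1 -1  1]
RREF → pivots at {D,i} ⇒ r = 2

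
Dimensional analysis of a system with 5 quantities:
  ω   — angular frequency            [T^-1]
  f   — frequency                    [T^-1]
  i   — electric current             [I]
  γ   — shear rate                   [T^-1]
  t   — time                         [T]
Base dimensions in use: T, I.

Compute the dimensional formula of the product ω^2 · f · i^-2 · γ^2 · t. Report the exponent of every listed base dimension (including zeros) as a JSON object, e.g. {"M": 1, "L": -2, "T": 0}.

{"T": -4, "I": -2}

Exponent matrix [T,I] × [ω,f,i,γ,t]:
  T: [-1 -1  0 -1  1]
  I: [ 0  0  1  0  0]
  [T]: (2)·-1+(1)·-1+(-2)·0+(2)·-1+(1)·1 = -4
  [I]: (2)·0+(1)·0+(-2)·1+(2)·0+(1)·0 = -2
⇒ T^-4 I^-2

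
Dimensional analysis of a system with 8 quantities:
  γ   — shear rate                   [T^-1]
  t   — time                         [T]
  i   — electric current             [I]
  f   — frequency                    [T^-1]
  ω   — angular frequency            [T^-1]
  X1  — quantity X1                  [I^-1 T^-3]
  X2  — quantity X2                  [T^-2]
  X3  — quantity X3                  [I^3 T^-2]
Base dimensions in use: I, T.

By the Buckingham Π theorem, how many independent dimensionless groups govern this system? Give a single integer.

6

Write exponents as rows I,T / cols γ,t,i,f,ω,X1,X2,X3:
  I: [ 0  0  1  0  0 -1  0  3]
  T: [-1  1  0 -1 -1 -3 -2 -2]
RREF → pivots at {γ,i} ⇒ r = 2
Π count = n − r = 8 − 2 = 6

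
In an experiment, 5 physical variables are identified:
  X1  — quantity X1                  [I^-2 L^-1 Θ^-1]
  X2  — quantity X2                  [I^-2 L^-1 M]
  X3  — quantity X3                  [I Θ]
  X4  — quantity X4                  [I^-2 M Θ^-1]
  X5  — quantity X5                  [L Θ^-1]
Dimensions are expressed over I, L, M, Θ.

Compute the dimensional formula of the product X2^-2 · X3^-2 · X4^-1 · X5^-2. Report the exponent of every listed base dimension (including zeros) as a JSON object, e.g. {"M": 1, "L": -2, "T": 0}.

Exponent matrix [I,L,M,Θ] × [X1,X2,X3,X4,X5]:
  I: [-2 -2  1 -2  0]
  L: [-1 -1  0  0  1]
  M: [ 0  1  0  1  0]
  Θ: [-1  0  1 -1 -1]
  [I]: (-2)·-2+(-2)·1+(-1)·-2+(-2)·0 = 4
  [L]: (-2)·-1+(-2)·0+(-1)·0+(-2)·1 = 0
  [M]: (-2)·1+(-2)·0+(-1)·1+(-2)·0 = -3
  [Θ]: (-2)·0+(-2)·1+(-1)·-1+(-2)·-1 = 1
⇒ I^4 M^-3 Θ

{"I": 4, "L": 0, "M": -3, "Θ": 1}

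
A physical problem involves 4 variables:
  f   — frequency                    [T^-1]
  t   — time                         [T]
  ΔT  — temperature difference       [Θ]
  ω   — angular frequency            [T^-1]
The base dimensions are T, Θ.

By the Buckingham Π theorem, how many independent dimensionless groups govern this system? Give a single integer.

2

Exponent matrix [T,Θ] × [f,t,ΔT,ω]:
  T: [-1  1  0 -1]
  Θ: [ 0  0  1  0]
Row reduction gives pivot columns f,ΔT; rank = 2
Π count = n − r = 4 − 2 = 2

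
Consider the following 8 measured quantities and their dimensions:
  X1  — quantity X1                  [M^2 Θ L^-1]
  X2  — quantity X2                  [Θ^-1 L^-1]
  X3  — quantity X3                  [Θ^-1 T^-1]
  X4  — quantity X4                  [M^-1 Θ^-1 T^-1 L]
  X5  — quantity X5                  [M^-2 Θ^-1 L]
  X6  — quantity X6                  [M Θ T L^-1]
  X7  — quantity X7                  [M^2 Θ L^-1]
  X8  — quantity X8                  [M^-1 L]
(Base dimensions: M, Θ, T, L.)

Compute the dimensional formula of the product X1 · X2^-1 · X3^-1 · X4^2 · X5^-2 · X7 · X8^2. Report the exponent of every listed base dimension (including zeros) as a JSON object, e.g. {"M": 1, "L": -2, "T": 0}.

Exponent matrix [M,Θ,T,L] × [X1,X2,X3,X4,X5,X6,X7,X8]:
  M: [ 2  0  0 -1 -2  1  2 -1]
  Θ: [ 1 -1 -1 -1 -1  1  1  0]
  T: [ 0  0 -1 -1  0  1  0  0]
  L: [-1 -1  0  1  1 -1 -1  1]
  [M]: (1)·2+(-1)·0+(-1)·0+(2)·-1+(-2)·-2+(1)·2+(2)·-1 = 4
  [Θ]: (1)·1+(-1)·-1+(-1)·-1+(2)·-1+(-2)·-1+(1)·1+(2)·0 = 4
  [T]: (1)·0+(-1)·0+(-1)·-1+(2)·-1+(-2)·0+(1)·0+(2)·0 = -1
  [L]: (1)·-1+(-1)·-1+(-1)·0+(2)·1+(-2)·1+(1)·-1+(2)·1 = 1
⇒ M^4 Θ^4 T^-1 L

{"M": 4, "Θ": 4, "T": -1, "L": 1}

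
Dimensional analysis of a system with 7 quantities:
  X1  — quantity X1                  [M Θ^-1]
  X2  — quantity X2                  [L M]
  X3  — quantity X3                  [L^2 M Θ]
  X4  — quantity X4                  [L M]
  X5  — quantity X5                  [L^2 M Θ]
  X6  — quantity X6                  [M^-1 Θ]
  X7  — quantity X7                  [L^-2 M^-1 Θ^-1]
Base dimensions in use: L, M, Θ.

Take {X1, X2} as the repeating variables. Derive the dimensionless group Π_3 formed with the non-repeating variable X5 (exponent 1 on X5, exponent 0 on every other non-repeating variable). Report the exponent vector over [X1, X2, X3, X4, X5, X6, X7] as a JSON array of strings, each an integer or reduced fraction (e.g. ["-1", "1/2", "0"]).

["1", "-2", "0", "0", "1", "0", "0"]

Exponent matrix [L,M,Θ] × [X1,X2,X3,X4,X5,X6,X7]:
  L: [ 0  1  2  1  2  0 -2]
  M: [ 1  1  1  1  1 -1 -1]
  Θ: [-1  0  1  0  1  1 -1]
Row reduction gives pivot columns X1,X2; rank = 2
Repeat: X1,X2; free: X3,X4,X5,X6,X7
RREF:
  r0: [   1    0   -1    0   -1   -1    1]
  r1: [   0    1    2    1    2    0   -2]
  r2: [   0    0    0    0    0    0    0]
Fix exponent of X5 at 1, X3 at 0, X4 at 0, X6 at 0, X7 at 0; solve each RREF row for its pivot's exponent:
  r0: exp(X1) + (-1)·1 = 0 ⇒ exp(X1) = 1
  r1: exp(X2) + (2)·1 = 0 ⇒ exp(X2) = -2
Π_3 = X1 · X2^-2 · X5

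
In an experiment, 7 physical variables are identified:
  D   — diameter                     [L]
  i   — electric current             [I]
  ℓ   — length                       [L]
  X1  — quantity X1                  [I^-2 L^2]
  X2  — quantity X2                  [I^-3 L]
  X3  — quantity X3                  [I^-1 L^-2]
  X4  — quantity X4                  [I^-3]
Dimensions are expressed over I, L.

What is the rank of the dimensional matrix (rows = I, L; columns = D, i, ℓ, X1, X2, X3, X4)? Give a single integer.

Dimensional matrix (I×L by D×i×ℓ×X1×X2×X3×X4):
  I: [ 0  1  0 -2 -3 -1 -3]
  L: [ 1  0  1  2  1 -2  0]
Row reduction gives pivot columns D,i; rank = 2

2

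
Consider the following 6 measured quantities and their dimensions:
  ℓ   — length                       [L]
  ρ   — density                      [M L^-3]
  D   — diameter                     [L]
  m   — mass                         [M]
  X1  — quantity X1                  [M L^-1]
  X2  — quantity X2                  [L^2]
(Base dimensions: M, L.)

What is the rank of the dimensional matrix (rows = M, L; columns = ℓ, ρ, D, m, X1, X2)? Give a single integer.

Write exponents as rows M,L / cols ℓ,ρ,D,m,X1,X2:
  M: [ 0  1  0  1  1  0]
  L: [ 1 -3  1  0 -1  2]
Row reduction gives pivot columns ℓ,ρ; rank = 2

2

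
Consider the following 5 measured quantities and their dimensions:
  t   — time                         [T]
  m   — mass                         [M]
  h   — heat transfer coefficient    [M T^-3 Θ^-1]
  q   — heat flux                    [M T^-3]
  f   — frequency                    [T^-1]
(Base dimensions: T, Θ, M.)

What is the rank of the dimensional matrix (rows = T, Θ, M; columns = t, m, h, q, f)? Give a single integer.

Write exponents as rows T,Θ,M / cols t,m,h,q,f:
  T: [ 1  0 -3 -3 -1]
  Θ: [ 0  0 -1  0  0]
  M: [ 0  1  1  1  0]
Row reduction gives pivot columns t,m,h; rank = 3

3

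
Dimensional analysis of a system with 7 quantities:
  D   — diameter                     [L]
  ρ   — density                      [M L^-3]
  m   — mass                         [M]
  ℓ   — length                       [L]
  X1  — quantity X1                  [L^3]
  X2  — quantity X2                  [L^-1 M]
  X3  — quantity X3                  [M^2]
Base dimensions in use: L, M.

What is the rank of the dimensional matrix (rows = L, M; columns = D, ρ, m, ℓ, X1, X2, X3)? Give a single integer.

Write exponents as rows L,M / cols D,ρ,m,ℓ,X1,X2,X3:
  L: [ 1 -3  0  1  3 -1  0]
  M: [ 0  1  1  0  0  1  2]
Echelon form has 2 nonzero rows (pivots: D,ρ)

2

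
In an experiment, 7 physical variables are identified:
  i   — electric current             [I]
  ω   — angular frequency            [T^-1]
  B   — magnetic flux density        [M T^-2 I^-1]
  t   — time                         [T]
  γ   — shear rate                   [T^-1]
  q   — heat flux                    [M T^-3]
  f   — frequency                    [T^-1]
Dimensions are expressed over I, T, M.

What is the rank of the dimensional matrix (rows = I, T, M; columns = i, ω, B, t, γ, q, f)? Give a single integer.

3

Exponent matrix [I,T,M] × [i,ω,B,t,γ,q,f]:
  I: [ 1  0 -1  0  0  0  0]
  T: [ 0 -1 -2  1 -1 -3 -1]
  M: [ 0  0  1  0  0  1  0]
Row reduction gives pivot columns i,ω,B; rank = 3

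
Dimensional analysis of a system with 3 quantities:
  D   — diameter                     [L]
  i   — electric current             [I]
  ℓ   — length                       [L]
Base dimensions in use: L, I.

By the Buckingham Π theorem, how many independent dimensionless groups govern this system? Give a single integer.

1

Write exponents as rows L,I / cols D,i,ℓ:
  L: [ 1  0  1]
  I: [ 0  1  0]
Row reduction gives pivot columns D,i; rank = 2
Π count = n − r = 3 − 2 = 1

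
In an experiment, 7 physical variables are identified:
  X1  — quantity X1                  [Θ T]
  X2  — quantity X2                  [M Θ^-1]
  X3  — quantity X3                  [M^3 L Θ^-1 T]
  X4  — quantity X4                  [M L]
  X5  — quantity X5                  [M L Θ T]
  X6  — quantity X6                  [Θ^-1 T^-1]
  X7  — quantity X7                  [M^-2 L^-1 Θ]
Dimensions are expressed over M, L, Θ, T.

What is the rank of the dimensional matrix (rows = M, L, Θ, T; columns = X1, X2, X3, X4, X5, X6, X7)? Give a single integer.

Write exponents as rows M,L,Θ,T / cols X1,X2,X3,X4,X5,X6,X7:
  M: [ 0  1  3  1  1  0 -2]
  L: [ 0  0  1  1  1  0 -1]
  Θ: [ 1 -1 -1  0  1 -1  1]
  T: [ 1  0  1  0  1 -1  0]
RREF → pivots at {X1,X2,X3} ⇒ r = 3

3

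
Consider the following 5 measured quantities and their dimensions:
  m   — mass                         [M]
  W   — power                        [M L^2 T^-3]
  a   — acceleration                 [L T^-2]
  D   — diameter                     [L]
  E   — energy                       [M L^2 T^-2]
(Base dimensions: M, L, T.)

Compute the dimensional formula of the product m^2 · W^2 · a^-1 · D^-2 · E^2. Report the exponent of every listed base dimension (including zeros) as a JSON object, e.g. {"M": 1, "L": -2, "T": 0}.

Exponent matrix [M,L,T] × [m,W,a,D,E]:
  M: [ 1  1  0  0  1]
  L: [ 0  2  1  1  2]
  T: [ 0 -3 -2  0 -2]
  [M]: (2)·1+(2)·1+(-1)·0+(-2)·0+(2)·1 = 6
  [L]: (2)·0+(2)·2+(-1)·1+(-2)·1+(2)·2 = 5
  [T]: (2)·0+(2)·-3+(-1)·-2+(-2)·0+(2)·-2 = -8
⇒ M^6 L^5 T^-8

{"M": 6, "L": 5, "T": -8}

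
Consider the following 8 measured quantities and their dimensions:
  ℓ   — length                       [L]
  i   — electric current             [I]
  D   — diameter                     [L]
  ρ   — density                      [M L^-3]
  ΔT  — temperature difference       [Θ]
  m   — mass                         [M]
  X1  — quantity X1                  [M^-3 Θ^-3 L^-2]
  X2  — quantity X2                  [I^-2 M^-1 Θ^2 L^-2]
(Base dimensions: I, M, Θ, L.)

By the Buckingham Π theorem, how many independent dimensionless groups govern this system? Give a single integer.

Write exponents as rows I,M,Θ,L / cols ℓ,i,D,ρ,ΔT,m,X1,X2:
  I: [ 0  1  0  0  0  0  0 -2]
  M: [ 0  0  0  1  0  1 -3 -1]
  Θ: [ 0  0  0  0  1  0 -3  2]
  L: [ 1  0  1 -3  0  0 -2 -2]
Echelon form has 4 nonzero rows (pivots: ℓ,i,ρ,ΔT)
n=8, r=4 ⇒ 4 dimensionless groups

4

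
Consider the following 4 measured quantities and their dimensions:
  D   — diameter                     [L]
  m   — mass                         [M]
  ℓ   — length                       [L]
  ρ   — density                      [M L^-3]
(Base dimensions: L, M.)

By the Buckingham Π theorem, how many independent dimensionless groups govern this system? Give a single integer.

Dimensional matrix (L×M by D×m×ℓ×ρ):
  L: [ 1  0  1 -3]
  M: [ 0  1  0  1]
RREF → pivots at {D,m} ⇒ r = 2
Π count = n − r = 4 − 2 = 2

2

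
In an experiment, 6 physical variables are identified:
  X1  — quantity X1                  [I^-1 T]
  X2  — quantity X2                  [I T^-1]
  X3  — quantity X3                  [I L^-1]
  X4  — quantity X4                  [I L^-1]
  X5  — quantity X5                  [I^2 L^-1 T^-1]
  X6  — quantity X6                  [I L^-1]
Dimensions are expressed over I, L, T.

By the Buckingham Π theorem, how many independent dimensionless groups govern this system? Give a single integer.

4

Dimensional matrix (I×L×T by X1×X2×X3×X4×X5×X6):
  I: [-1  1  1  1  2  1]
  L: [ 0  0 -1 -1 -1 -1]
  T: [ 1 -1  0  0 -1  0]
RREF → pivots at {X1,X3} ⇒ r = 2
n=6, r=2 ⇒ 4 dimensionless groups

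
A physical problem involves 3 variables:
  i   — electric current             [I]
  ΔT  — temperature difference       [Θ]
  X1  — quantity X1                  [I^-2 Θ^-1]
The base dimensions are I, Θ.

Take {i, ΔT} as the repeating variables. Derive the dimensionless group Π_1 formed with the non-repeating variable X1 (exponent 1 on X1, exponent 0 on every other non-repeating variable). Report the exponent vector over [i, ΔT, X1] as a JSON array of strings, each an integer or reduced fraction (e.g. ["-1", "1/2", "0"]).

["2", "1", "1"]

Dimensional matrix (I×Θ by i×ΔT×X1):
  I: [ 1  0 -2]
  Θ: [ 0  1 -1]
Echelon form has 2 nonzero rows (pivots: i,ΔT)
Repeat: i,ΔT; free: X1
RREF:
  r0: [   1    0   -2]
  r1: [   0    1   -1]
Fix exponent of X1 at 1; solve each RREF row for its pivot's exponent:
  r0: exp(i) + (-2)·1 = 0 ⇒ exp(i) = 2
  r1: exp(ΔT) + (-1)·1 = 0 ⇒ exp(ΔT) = 1
Π_1 = i^2 · ΔT · X1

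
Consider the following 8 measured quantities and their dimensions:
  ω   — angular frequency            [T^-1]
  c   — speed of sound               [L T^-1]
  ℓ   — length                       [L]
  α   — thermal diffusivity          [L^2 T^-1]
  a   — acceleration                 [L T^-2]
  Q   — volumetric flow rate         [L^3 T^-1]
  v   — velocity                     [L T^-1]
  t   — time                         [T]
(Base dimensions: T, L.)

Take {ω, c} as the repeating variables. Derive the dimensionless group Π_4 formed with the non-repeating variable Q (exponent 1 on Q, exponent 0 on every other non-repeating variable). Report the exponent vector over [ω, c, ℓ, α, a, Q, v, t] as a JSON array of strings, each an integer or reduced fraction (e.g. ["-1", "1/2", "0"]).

["2", "-3", "0", "0", "0", "1", "0", "0"]

Write exponents as rows T,L / cols ω,c,ℓ,α,a,Q,v,t:
  T: [-1 -1  0 -1 -2 -1 -1  1]
  L: [ 0  1  1  2  1  3  1  0]
Echelon form has 2 nonzero rows (pivots: ω,c)
Pivot set = {ω,c}, free = {ℓ,α,a,Q,v,t}
RREF:
  r0: [   1    0   -1   -1    1   -2    0   -1]
  r1: [   0    1    1    2    1    3    1    0]
Fix exponent of Q at 1, ℓ at 0, α at 0, a at 0, v at 0, t at 0; solve each RREF row for its pivot's exponent:
  r0: exp(ω) + (-2)·1 = 0 ⇒ exp(ω) = 2
  r1: exp(c) + (3)·1 = 0 ⇒ exp(c) = -3
Π_4 = ω^2 · c^-3 · Q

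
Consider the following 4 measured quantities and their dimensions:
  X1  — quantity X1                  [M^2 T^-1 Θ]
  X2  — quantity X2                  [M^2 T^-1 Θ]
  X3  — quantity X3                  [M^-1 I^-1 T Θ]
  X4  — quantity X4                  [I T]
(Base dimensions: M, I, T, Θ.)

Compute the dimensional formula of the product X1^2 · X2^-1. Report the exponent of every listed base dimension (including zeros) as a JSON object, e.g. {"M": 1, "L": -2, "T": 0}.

{"M": 2, "I": 0, "T": -1, "Θ": 1}

Exponent matrix [M,I,T,Θ] × [X1,X2,X3,X4]:
  M: [ 2  2 -1  0]
  I: [ 0  0 -1  1]
  T: [-1 -1  1  1]
  Θ: [ 1  1  1  0]
  [M]: (2)·2+(-1)·2 = 2
  [I]: (2)·0+(-1)·0 = 0
  [T]: (2)·-1+(-1)·-1 = -1
  [Θ]: (2)·1+(-1)·1 = 1
⇒ M^2 T^-1 Θ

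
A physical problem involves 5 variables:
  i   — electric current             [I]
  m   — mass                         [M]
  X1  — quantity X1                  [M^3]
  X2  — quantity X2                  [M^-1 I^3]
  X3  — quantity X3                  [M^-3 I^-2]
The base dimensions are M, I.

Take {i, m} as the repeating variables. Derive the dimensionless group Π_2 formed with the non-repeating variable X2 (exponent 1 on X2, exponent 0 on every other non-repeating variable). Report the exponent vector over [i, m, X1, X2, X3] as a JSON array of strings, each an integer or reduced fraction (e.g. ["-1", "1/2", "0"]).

Dimensional matrix (M×I by i×m×X1×X2×X3):
  M: [ 0  1  3 -1 -3]
  I: [ 1  0  0  3 -2]
Echelon form has 2 nonzero rows (pivots: i,m)
Pivot set = {i,m}, free = {X1,X2,X3}
RREF:
  r0: [   1    0    0    3   -2]
  r1: [   0    1    3   -1   -3]
Fix exponent of X2 at 1, X1 at 0, X3 at 0; solve each RREF row for its pivot's exponent:
  r0: exp(i) + (3)·1 = 0 ⇒ exp(i) = -3
  r1: exp(m) + (-1)·1 = 0 ⇒ exp(m) = 1
Π_2 = i^-3 · m · X2

["-3", "1", "0", "1", "0"]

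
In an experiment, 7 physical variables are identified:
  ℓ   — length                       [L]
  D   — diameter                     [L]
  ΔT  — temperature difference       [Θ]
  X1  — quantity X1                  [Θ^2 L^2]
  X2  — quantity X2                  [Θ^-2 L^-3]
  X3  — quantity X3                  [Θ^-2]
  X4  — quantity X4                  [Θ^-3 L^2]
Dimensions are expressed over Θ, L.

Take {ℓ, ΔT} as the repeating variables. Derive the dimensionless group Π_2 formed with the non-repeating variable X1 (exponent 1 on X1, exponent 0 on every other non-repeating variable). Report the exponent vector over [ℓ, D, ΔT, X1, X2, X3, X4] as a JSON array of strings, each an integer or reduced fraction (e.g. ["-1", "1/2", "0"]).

["-2", "0", "-2", "1", "0", "0", "0"]

Write exponents as rows Θ,L / cols ℓ,D,ΔT,X1,X2,X3,X4:
  Θ: [ 0  0  1  2 -2 -2 -3]
  L: [ 1  1  0  2 -3  0  2]
Row reduction gives pivot columns ℓ,ΔT; rank = 2
Pivot set = {ℓ,ΔT}, free = {D,X1,X2,X3,X4}
RREF:
  r0: [   1    1    0    2   -3    0    2]
  r1: [   0    0    1    2   -2   -2   -3]
Fix exponent of X1 at 1, D at 0, X2 at 0, X3 at 0, X4 at 0; solve each RREF row for its pivot's exponent:
  r0: exp(ℓ) + (2)·1 = 0 ⇒ exp(ℓ) = -2
  r1: exp(ΔT) + (2)·1 = 0 ⇒ exp(ΔT) = -2
Π_2 = ℓ^-2 · ΔT^-2 · X1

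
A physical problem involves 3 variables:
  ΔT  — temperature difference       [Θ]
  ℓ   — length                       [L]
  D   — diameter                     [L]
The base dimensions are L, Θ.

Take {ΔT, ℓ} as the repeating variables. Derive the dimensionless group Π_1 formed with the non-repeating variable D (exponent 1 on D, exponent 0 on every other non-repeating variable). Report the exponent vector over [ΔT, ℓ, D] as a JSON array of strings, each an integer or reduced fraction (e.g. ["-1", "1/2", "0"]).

Write exponents as rows L,Θ / cols ΔT,ℓ,D:
  L: [ 0  1  1]
  Θ: [ 1  0  0]
Row reduction gives pivot columns ΔT,ℓ; rank = 2
Pivot set = {ΔT,ℓ}, free = {D}
RREF:
  r0: [   1    0    0]
  r1: [   0    1    1]
Fix exponent of D at 1; solve each RREF row for its pivot's exponent:
  r0: exp(ΔT) + (0)·1 = 0 ⇒ exp(ΔT) = 0
  r1: exp(ℓ) + (1)·1 = 0 ⇒ exp(ℓ) = -1
Π_1 = ℓ^-1 · D

["0", "-1", "1"]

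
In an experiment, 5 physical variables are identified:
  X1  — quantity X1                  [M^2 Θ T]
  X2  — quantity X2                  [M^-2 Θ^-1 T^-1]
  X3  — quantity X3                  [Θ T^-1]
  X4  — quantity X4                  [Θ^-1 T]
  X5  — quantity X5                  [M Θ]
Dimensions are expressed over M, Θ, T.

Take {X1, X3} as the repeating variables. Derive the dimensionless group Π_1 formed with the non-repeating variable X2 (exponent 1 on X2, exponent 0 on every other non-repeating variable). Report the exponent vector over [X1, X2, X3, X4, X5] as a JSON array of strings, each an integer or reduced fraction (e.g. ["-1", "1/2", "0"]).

["1", "1", "0", "0", "0"]

Write exponents as rows M,Θ,T / cols X1,X2,X3,X4,X5:
  M: [ 2 -2  0  0  1]
  Θ: [ 1 -1  1 -1  1]
  T: [ 1 -1 -1  1  0]
Echelon form has 2 nonzero rows (pivots: X1,X3)
Pivot set = {X1,X3}, free = {X2,X4,X5}
RREF:
  r0: [   1   -1    0    0  1/2]
  r1: [   0    0    1   -1  1/2]
  r2: [   0    0    0    0    0]
Fix exponent of X2 at 1, X4 at 0, X5 at 0; solve each RREF row for its pivot's exponent:
  r0: exp(X1) + (-1)·1 = 0 ⇒ exp(X1) = 1
  r1: exp(X3) + (0)·1 = 0 ⇒ exp(X3) = 0
Π_1 = X1 · X2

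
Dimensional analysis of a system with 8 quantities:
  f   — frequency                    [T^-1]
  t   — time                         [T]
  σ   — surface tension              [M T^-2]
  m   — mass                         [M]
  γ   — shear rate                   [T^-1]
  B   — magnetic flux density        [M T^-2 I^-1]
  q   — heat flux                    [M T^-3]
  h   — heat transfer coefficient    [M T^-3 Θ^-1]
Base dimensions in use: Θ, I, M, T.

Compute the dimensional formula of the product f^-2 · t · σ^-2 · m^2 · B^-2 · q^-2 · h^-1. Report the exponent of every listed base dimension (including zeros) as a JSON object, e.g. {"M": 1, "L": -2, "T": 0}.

{"Θ": 1, "I": 2, "M": -5, "T": 20}

Write exponents as rows Θ,I,M,T / cols f,t,σ,m,γ,B,q,h:
  Θ: [ 0  0  0  0  0  0  0 -1]
  I: [ 0  0  0  0  0 -1  0  0]
  M: [ 0  0  1  1  0  1  1  1]
  T: [-1  1 -2  0 -1 -2 -3 -3]
  [Θ]: (-2)·0+(1)·0+(-2)·0+(2)·0+(-2)·0+(-2)·0+(-1)·-1 = 1
  [I]: (-2)·0+(1)·0+(-2)·0+(2)·0+(-2)·-1+(-2)·0+(-1)·0 = 2
  [M]: (-2)·0+(1)·0+(-2)·1+(2)·1+(-2)·1+(-2)·1+(-1)·1 = -5
  [T]: (-2)·-1+(1)·1+(-2)·-2+(2)·0+(-2)·-2+(-2)·-3+(-1)·-3 = 20
⇒ Θ I^2 M^-5 T^20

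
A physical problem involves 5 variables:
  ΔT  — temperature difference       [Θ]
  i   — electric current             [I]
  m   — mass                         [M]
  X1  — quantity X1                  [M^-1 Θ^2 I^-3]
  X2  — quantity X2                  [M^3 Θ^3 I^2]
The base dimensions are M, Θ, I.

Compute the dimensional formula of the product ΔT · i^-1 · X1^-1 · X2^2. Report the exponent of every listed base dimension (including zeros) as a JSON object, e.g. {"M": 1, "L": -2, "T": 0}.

Dimensional matrix (M×Θ×I by ΔT×i×m×X1×X2):
  M: [ 0  0  1 -1  3]
  Θ: [ 1  0  0  2  3]
  I: [ 0  1  0 -3  2]
  [M]: (1)·0+(-1)·0+(-1)·-1+(2)·3 = 7
  [Θ]: (1)·1+(-1)·0+(-1)·2+(2)·3 = 5
  [I]: (1)·0+(-1)·1+(-1)·-3+(2)·2 = 6
⇒ M^7 Θ^5 I^6

{"M": 7, "Θ": 5, "I": 6}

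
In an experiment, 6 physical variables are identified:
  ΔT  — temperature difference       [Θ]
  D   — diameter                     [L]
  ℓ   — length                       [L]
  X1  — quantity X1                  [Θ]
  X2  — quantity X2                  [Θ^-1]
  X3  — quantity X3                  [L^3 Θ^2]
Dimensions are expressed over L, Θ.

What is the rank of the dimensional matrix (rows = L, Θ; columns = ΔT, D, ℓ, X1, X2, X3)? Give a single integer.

Write exponents as rows L,Θ / cols ΔT,D,ℓ,X1,X2,X3:
  L: [ 0  1  1  0  0  3]
  Θ: [ 1  0  0  1 -1  2]
Row reduction gives pivot columns ΔT,D; rank = 2

2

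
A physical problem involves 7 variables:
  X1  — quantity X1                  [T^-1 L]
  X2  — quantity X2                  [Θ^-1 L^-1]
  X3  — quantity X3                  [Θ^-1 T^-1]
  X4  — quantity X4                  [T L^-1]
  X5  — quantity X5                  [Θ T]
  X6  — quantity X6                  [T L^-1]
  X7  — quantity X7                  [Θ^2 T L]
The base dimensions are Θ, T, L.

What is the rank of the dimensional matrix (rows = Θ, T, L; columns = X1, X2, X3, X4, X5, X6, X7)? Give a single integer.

Dimensional matrix (Θ×T×L by X1×X2×X3×X4×X5×X6×X7):
  Θ: [ 0 -1 -1  0  1  0  2]
  T: [-1  0 -1  1  1  1  1]
  L: [ 1 -1  0 -1  0 -1  1]
Echelon form has 2 nonzero rows (pivots: X1,X2)

2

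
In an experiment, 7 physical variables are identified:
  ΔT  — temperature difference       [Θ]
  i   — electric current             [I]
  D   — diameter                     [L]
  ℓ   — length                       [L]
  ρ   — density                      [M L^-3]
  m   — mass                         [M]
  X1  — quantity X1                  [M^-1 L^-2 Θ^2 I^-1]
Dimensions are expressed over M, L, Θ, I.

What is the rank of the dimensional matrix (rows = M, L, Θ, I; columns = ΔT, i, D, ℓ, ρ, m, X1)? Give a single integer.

4

Write exponents as rows M,L,Θ,I / cols ΔT,i,D,ℓ,ρ,m,X1:
  M: [ 0  0  0  0  1  1 -1]
  L: [ 0  0  1  1 -3  0 -2]
  Θ: [ 1  0  0  0  0  0  2]
  I: [ 0  1  0  0  0  0 -1]
Row reduction gives pivot columns ΔT,i,D,ρ; rank = 4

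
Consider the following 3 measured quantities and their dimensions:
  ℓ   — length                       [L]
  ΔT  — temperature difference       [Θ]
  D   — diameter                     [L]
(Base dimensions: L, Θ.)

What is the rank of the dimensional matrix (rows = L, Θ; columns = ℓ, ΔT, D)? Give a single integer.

Dimensional matrix (L×Θ by ℓ×ΔT×D):
  L: [ 1  0  1]
  Θ: [ 0  1  0]
RREF → pivots at {ℓ,ΔT} ⇒ r = 2

2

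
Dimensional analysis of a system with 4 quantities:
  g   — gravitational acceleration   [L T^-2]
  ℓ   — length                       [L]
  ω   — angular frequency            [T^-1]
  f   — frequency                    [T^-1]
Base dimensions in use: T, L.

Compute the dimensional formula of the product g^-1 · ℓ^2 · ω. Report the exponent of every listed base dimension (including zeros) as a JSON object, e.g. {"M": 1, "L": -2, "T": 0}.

Dimensional matrix (T×L by g×ℓ×ω×f):
  T: [-2  0 -1 -1]
  L: [ 1  1  0  0]
  [T]: (-1)·-2+(2)·0+(1)·-1 = 1
  [L]: (-1)·1+(2)·1+(1)·0 = 1
⇒ T L

{"T": 1, "L": 1}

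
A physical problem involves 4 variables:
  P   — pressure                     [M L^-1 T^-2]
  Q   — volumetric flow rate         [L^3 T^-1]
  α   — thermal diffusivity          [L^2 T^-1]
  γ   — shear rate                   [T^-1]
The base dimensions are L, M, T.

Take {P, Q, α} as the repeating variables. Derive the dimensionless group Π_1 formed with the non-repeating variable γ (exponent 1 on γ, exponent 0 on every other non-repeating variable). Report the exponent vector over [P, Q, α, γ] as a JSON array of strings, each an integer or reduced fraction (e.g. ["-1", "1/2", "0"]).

Dimensional matrix (L×M×T by P×Q×α×γ):
  L: [-1  3  2  0]
  M: [ 1  0  0  0]
  T: [-2 -1 -1 -1]
Row reduction gives pivot columns P,Q,α; rank = 3
Pivot set = {P,Q,α}, free = {γ}
RREF:
  r0: [   1    0    0    0]
  r1: [   0    1    0   -2]
  r2: [   0    0    1    3]
Fix exponent of γ at 1; solve each RREF row for its pivot's exponent:
  r0: exp(P) + (0)·1 = 0 ⇒ exp(P) = 0
  r1: exp(Q) + (-2)·1 = 0 ⇒ exp(Q) = 2
  r2: exp(α) + (3)·1 = 0 ⇒ exp(α) = -3
Π_1 = Q^2 · α^-3 · γ

["0", "2", "-3", "1"]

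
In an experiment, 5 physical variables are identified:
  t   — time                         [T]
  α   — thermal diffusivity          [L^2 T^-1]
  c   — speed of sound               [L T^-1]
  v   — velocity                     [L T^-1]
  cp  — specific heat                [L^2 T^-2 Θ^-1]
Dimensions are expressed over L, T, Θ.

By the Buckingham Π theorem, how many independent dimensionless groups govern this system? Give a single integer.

2

Dimensional matrix (L×T×Θ by t×α×c×v×cp):
  L: [ 0  2  1  1  2]
  T: [ 1 -1 -1 -1 -2]
  Θ: [ 0  0  0  0 -1]
Echelon form has 3 nonzero rows (pivots: t,α,cp)
n=5, r=3 ⇒ 2 dimensionless groups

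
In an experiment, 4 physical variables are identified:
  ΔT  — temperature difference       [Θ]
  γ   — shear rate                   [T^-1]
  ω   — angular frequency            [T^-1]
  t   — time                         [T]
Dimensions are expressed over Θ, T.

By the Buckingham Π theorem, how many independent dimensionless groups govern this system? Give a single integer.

Write exponents as rows Θ,T / cols ΔT,γ,ω,t:
  Θ: [ 1  0  0  0]
  T: [ 0 -1 -1  1]
Row reduction gives pivot columns ΔT,γ; rank = 2
n=4, r=2 ⇒ 2 dimensionless groups

2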